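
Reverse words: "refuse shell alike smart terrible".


Original: "refuse shell alike smart terrible"
Words (1..n): refuse | shell | alike | smart | terrible
Reversed (n..1): terrible | smart | alike | shell | refuse
Result = "terrible smart alike shell refuse"


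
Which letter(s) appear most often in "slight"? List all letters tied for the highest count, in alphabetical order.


Word: "slight"
Letter counts:
  'g': 1
  'h': 1
  'i': 1
  'l': 1
  's': 1
  't': 1
Maximum count = 1
Most frequent = 'g', 'h', 'i', 'l', 's', 't' (1 time each)


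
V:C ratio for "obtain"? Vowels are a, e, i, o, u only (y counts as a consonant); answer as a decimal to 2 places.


Word: "obtain"
Vowels (a,e,i,o,u): 3
Consonants: 3
Ratio = 3/3
= 1.00


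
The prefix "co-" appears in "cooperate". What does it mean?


Prefix: co-
As in: cooperate -> co- + operate
Meaning = together


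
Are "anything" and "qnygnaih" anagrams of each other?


Word 1: "anything" → sorted: aghinnty
Word 2: "qnygnaih" → sorted: aghinnqy
Same letters? aghinnty != aghinnqy
Anagram = No


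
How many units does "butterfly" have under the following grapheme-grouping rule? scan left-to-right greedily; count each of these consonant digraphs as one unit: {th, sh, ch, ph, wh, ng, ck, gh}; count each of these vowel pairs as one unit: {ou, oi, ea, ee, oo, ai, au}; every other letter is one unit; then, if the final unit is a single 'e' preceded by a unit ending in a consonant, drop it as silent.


Word: "butterfly" (9 letters)
Left-to-right scan:
  (1) 'b' (letter)
  (2) 'u' (letter)
  (3) 't' (letter)
  (4) 't' (letter)
  (5) 'e' (letter)
  (6) 'r' (letter)
  (7) 'f' (letter)
  (8) 'l' (letter)
  (9) 'y' (letter)
Units from scan: 9
Sound units = 9 units


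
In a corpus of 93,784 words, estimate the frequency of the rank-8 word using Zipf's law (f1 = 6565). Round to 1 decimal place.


Zipf's law: f(r) = f(1) / r
f(1) = 6565
f(8) = 6565 / 8
= 820.6 occurrences


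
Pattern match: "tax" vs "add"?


Pattern of "tax": [0, 1, 2]
Pattern of "add": [0, 1, 1]
Patterns do not match
Same pattern = No


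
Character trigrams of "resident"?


Word: "resident" (length 8)
Number of trigrams = 8 - 3 + 1 = 6
  Position 0: "res"
  Position 1: "esi"
  Position 2: "sid"
  Position 3: "ide"
  Position 4: "den"
  Position 5: "ent"
Trigrams = "res", "esi", "sid", "ide", "den", "ent"


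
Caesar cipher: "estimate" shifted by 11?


Word: "estimate"
Shift: 11
Each letter → (letter + shift) mod 26:
  'e' (4) + 11 = 15 → 'p'
  's' (18) + 11 = 3 → 'd'
  't' (19) + 11 = 4 → 'e'
  'i' (8) + 11 = 19 → 't'
  'm' (12) + 11 = 23 → 'x'
  'a' (0) + 11 = 11 → 'l'
  't' (19) + 11 = 4 → 'e'
  'e' (4) + 11 = 15 → 'p'
Result = "pdetxlep"


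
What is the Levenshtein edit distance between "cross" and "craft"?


Word 1: "cross" (length 5)
Word 2: "craft" (length 5)
One optimal edit sequence (insert/delete/substitute each cost 1):
  1. keep 'c'
  2. keep 'r'
  3. substitute 'o' -> 'a'  (+1)
  4. substitute 's' -> 'f'  (+1)
  5. substitute 's' -> 't'  (+1)
Total edit operations: 3
Edit distance = 3


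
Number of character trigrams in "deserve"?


Word: "deserve" (length 7)
Number of 3-grams = length - 3 + 1 = 7 - 3 + 1
= 5


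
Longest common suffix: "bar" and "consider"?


Word 1: "bar"
Word 2: "consider"
Comparing from end:
  Pos -1: 'r' == 'r'
  Pos -2: 'a' != 'e' (stop)
LCS = "r" (length 1)


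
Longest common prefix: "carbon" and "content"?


Word 1: "carbon"
Word 2: "content"
Comparing from start:
  Pos 0: 'c' == 'c'
  Pos 1: 'a' != 'o' (stop)
LCP = "c" (length 1)


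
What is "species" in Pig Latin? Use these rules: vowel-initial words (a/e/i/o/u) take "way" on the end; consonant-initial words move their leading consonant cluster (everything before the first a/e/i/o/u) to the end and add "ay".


Word: "species"
Starts with consonant(s) → move to end, add 'ay'
Consonant cluster: "sp"
Pig Latin = "eciesspay"


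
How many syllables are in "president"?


Word: "president"
Syllable breakdown: pres | i | dent
Counting: 3 parts
= 3 syllables


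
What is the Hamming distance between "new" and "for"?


Comparing character by character (same length = 3):
  Pos 0: 'n' vs 'f' !=
  Pos 1: 'e' vs 'o' !=
  Pos 2: 'w' vs 'r' !=
Hamming distance = 3


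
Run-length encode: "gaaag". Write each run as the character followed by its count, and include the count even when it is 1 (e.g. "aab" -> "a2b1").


String: "gaaag"
Scanning for consecutive runs:
  'g' x 1
  'a' x 3
  'g' x 1
RLE = "g1a3g1"


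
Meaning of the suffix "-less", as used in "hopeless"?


Suffix: -less
Example: hopeless = hope + -less
Meaning = without


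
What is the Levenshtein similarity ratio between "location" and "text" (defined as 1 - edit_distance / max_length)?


Word 1: "location" (length 8)
Word 2: "text" (length 4)
One optimal edit sequence:
  1. delete 'l'  (+1)
  2. delete 'o'  (+1)
  3. delete 'c'  (+1)
  4. delete 'a'  (+1)
  5. keep 't'
  6. substitute 'i' -> 'e'  (+1)
  7. substitute 'o' -> 'x'  (+1)
  8. substitute 'n' -> 't'  (+1)
Edit distance = 7
Max length = max(8, 4) = 8
Similarity = 1 - 7/8
= 0.1250


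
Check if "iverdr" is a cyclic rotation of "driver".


Word: "driver", Candidate: "iverdr"
Method: check if candidate is substring of word+word
"driverdriver" contains "iverdr"? Yes
Is rotation = Yes


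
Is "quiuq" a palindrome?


Word: "quiuq"
Reversed: "quiuq"
Forward == Backward? quiuq == quiuq
Palindrome = Yes


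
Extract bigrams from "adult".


Word: "adult" (length 5)
Number of bigrams = 5 - 2 + 1 = 4
  Position 0: "ad"
  Position 1: "du"
  Position 2: "ul"
  Position 3: "lt"
Bigrams = "ad", "du", "ul", "lt"


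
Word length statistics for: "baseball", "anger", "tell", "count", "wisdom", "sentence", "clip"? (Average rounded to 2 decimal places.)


Lengths: "baseball"=8, "anger"=5, "tell"=4, "count"=5, "wisdom"=6, "sentence"=8, "clip"=4
Sum = 40, Count = 7
Average = 40/7 = 5.71
= avg=5.71, min=4, max=8


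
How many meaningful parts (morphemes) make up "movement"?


Word: "movement"
Morphemes: move / -ment
Each morpheme carries meaning
= 2 morphemes


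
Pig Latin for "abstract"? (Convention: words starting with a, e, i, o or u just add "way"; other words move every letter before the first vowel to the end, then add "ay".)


Word: "abstract"
Starts with vowel → add 'way'
Pig Latin = "abstractway"


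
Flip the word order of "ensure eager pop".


Original: "ensure eager pop"
Words (1..n): ensure | eager | pop
Reversed (n..1): pop | eager | ensure
Result = "pop eager ensure"


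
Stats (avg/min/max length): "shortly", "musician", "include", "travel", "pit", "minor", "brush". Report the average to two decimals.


Lengths: "shortly"=7, "musician"=8, "include"=7, "travel"=6, "pit"=3, "minor"=5, "brush"=5
Sum = 41, Count = 7
Average = 41/7 = 5.86
= avg=5.86, min=3, max=8


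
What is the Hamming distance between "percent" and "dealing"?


Comparing character by character (same length = 7):
  Pos 0: 'p' vs 'd' !=
  Pos 1: 'e' vs 'e' =
  Pos 2: 'r' vs 'a' !=
  Pos 3: 'c' vs 'l' !=
  Pos 4: 'e' vs 'i' !=
  Pos 5: 'n' vs 'n' =
  Pos 6: 't' vs 'g' !=
Hamming distance = 5


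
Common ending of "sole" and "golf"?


Word 1: "sole"
Word 2: "golf"
Comparing from end:
  Pos -1: 'e' != 'f' (stop)
LCS = "" (length 0)


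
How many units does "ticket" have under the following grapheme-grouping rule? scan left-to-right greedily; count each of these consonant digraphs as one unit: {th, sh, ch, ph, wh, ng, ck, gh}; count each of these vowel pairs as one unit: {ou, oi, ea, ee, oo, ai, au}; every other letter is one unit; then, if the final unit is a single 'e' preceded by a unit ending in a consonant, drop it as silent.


Word: "ticket" (6 letters)
Left-to-right scan:
  1. 't' (letter)
  2. 'i' (letter)
  3. 'ck' (digraph)
  4. 'e' (letter)
  5. 't' (letter)
Units from scan: 5
Sound units = 5 units


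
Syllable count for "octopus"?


Word: "octopus"
Syllable breakdown: oc / to / pus
Counting: 3 parts
= 3 syllables


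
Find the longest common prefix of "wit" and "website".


Word 1: "wit"
Word 2: "website"
Comparing from start:
  Pos 0: 'w' == 'w'
  Pos 1: 'i' != 'e' (stop)
LCP = "w" (length 1)


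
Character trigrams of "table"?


Word: "table" (length 5)
Number of trigrams = 5 - 3 + 1 = 3
  Position 0: "tab"
  Position 1: "abl"
  Position 2: "ble"
Trigrams = "tab", "abl", "ble"


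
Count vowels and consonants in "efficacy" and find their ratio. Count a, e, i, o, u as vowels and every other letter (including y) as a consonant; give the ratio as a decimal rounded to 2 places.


Word: "efficacy"
Vowels (a,e,i,o,u): 3
Consonants: 5
Ratio = 3/5
= 0.60


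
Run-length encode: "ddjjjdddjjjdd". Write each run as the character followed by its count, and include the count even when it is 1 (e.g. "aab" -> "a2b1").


String: "ddjjjdddjjjdd"
Scanning for consecutive runs:
  'd' x 2
  'j' x 3
  'd' x 3
  'j' x 3
  'd' x 2
RLE = "d2j3d3j3d2"


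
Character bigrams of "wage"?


Word: "wage" (length 4)
Number of bigrams = 4 - 2 + 1 = 3
  Position 0: "wa"
  Position 1: "ag"
  Position 2: "ge"
Bigrams = "wa", "ag", "ge"


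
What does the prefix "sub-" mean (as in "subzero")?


Prefix: sub-
Example: subzero = sub- + zero
Meaning = under / below


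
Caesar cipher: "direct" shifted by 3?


Word: "direct"
Shift: 3
Each letter → (letter + shift) mod 26:
  'd' (3) + 3 = 6 → 'g'
  'i' (8) + 3 = 11 → 'l'
  'r' (17) + 3 = 20 → 'u'
  'e' (4) + 3 = 7 → 'h'
  'c' (2) + 3 = 5 → 'f'
  't' (19) + 3 = 22 → 'w'
Result = "gluhfw"


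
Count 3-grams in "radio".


Word: "radio" (length 5)
Number of 3-grams = length - 3 + 1 = 5 - 3 + 1
= 3


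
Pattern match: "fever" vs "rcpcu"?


Pattern of "fever": [0, 1, 2, 1, 3]
Pattern of "rcpcu": [0, 1, 2, 1, 3]
Patterns match
Same pattern = Yes


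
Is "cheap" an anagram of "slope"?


Word 1: "slope" → sorted: elops
Word 2: "cheap" → sorted: acehp
Same letters? elops != acehp
Anagram = No


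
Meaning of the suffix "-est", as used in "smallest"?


Suffix: -est
As in: smallest -> small + -est
Meaning = most


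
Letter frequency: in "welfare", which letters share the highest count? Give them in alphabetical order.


Word: "welfare"
Letter counts:
  'a': 1
  'e': 2
  'f': 1
  'l': 1
  'r': 1
  'w': 1
Maximum count = 2
Most frequent = 'e' (2 times each)


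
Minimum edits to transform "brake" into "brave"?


Word 1: "brake" (length 5)
Word 2: "brave" (length 5)
One optimal edit sequence (insert/delete/substitute each cost 1):
  1. keep 'b'
  2. keep 'r'
  3. keep 'a'
  4. substitute 'k' -> 'v'  (+1)
  5. keep 'e'
Total edit operations: 1
Edit distance = 1


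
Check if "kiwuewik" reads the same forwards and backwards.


Word: "kiwuewik"
Reversed: "kiweuwik"
Forward == Backward? kiwuewik != kiweuwik
Palindrome = No


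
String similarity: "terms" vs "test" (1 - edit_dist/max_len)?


Word 1: "terms" (length 5)
Word 2: "test" (length 4)
One optimal edit sequence:
  1. keep 't'
  2. keep 'e'
  3. delete 'r'  (+1)
  4. substitute 'm' -> 's'  (+1)
  5. substitute 's' -> 't'  (+1)
Edit distance = 3
Max length = max(5, 4) = 5
Similarity = 1 - 3/5
= 0.4000


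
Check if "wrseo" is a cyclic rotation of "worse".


Word: "worse", Candidate: "wrseo"
Method: check if candidate is substring of word+word
"worseworse" contains "wrseo"? No
Is rotation = No


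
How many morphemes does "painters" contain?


Word: "painters"
Morphemes: paint + -er + -s
Each morpheme carries meaning
= 3 morphemes


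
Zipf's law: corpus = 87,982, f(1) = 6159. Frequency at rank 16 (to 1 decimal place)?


Zipf's law: f(r) = f(1) / r
f(1) = 6159
f(16) = 6159 / 16
= 384.9 occurrences


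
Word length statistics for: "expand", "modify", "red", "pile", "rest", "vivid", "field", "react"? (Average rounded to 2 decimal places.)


Lengths: "expand"=6, "modify"=6, "red"=3, "pile"=4, "rest"=4, "vivid"=5, "field"=5, "react"=5
Sum = 38, Count = 8
Average = 38/8 = 4.75
= avg=4.75, min=3, max=6


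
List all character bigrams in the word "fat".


Word: "fat" (length 3)
Number of bigrams = 3 - 2 + 1 = 2
  Position 0: "fa"
  Position 1: "at"
Bigrams = "fa", "at"


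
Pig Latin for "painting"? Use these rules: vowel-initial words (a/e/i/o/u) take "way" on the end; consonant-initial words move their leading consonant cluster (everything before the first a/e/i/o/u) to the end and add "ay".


Word: "painting"
Starts with consonant(s) → move to end, add 'ay'
Consonant cluster: "p"
Pig Latin = "aintingpay"


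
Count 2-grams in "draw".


Word: "draw" (length 4)
Number of 2-grams = length - 2 + 1 = 4 - 2 + 1
= 3


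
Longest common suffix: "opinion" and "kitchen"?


Word 1: "opinion"
Word 2: "kitchen"
Comparing from end:
  Pos -1: 'n' == 'n'
  Pos -2: 'o' != 'e' (stop)
LCS = "n" (length 1)


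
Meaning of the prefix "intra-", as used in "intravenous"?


Prefix: intra-
Example: intravenous (intra- + venous)
Meaning = within


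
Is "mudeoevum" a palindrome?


Word: "mudeoevum"
Reversed: "muveoedum"
Forward == Backward? mudeoevum != muveoedum
Palindrome = No


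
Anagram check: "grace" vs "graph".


Word 1: "grace" → sorted: acegr
Word 2: "graph" → sorted: aghpr
Same letters? acegr != aghpr
Anagram = No


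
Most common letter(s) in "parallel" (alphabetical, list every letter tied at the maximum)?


Word: "parallel"
Letter counts:
  'a': 2
  'e': 1
  'l': 3
  'p': 1
  'r': 1
Maximum count = 3
Most frequent = 'l' (3 times each)


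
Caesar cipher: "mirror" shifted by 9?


Word: "mirror"
Shift: 9
Each letter → (letter + shift) mod 26:
  'm' (12) + 9 = 21 → 'v'
  'i' (8) + 9 = 17 → 'r'
  'r' (17) + 9 = 0 → 'a'
  'r' (17) + 9 = 0 → 'a'
  'o' (14) + 9 = 23 → 'x'
  'r' (17) + 9 = 0 → 'a'
Result = "vraaxa"


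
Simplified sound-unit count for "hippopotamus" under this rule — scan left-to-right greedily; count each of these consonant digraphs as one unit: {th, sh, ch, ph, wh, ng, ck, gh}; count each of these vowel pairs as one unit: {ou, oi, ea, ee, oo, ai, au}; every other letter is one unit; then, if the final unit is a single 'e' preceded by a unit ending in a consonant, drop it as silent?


Word: "hippopotamus" (12 letters)
Left-to-right scan:
  (1) 'h' (letter)
  (2) 'i' (letter)
  (3) 'p' (letter)
  (4) 'p' (letter)
  (5) 'o' (letter)
  (6) 'p' (letter)
  (7) 'o' (letter)
  (8) 't' (letter)
  (9) 'a' (letter)
  (10) 'm' (letter)
  (11) 'u' (letter)
  (12) 's' (letter)
Units from scan: 12
Sound units = 12 units


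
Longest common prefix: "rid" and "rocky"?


Word 1: "rid"
Word 2: "rocky"
Comparing from start:
  Pos 0: 'r' == 'r'
  Pos 1: 'i' != 'o' (stop)
LCP = "r" (length 1)


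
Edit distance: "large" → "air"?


Word 1: "large" (length 5)
Word 2: "air" (length 3)
One optimal edit sequence (insert/delete/substitute each cost 1):
  1. delete 'l'  (+1)
  2. keep 'a'
  3. delete 'r'  (+1)
  4. substitute 'g' -> 'i'  (+1)
  5. substitute 'e' -> 'r'  (+1)
Total edit operations: 4
Edit distance = 4


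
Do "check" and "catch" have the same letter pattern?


Pattern of "check": [0, 1, 2, 0, 3]
Pattern of "catch": [0, 1, 2, 0, 3]
Patterns match
Same pattern = Yes


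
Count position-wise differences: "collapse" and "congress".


Comparing character by character (same length = 8):
  Pos 0: 'c' vs 'c' =
  Pos 1: 'o' vs 'o' =
  Pos 2: 'l' vs 'n' !=
  Pos 3: 'l' vs 'g' !=
  Pos 4: 'a' vs 'r' !=
  Pos 5: 'p' vs 'e' !=
  Pos 6: 's' vs 's' =
  Pos 7: 'e' vs 's' !=
Hamming distance = 5


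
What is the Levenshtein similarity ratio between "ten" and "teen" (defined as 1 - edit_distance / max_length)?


Word 1: "ten" (length 3)
Word 2: "teen" (length 4)
One optimal edit sequence:
  1. keep 't'
  2. insert 'e'  (+1)
  3. keep 'e'
  4. keep 'n'
Edit distance = 1
Max length = max(3, 4) = 4
Similarity = 1 - 1/4
= 0.7500


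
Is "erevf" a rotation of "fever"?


Word: "fever", Candidate: "erevf"
Method: check if candidate is substring of word+word
"feverfever" contains "erevf"? No
Is rotation = No


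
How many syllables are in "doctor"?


Word: "doctor"
Syllable breakdown: doc | tor
Counting: 2 parts
= 2 syllables


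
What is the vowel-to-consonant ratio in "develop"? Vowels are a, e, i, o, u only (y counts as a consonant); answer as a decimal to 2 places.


Word: "develop"
Vowels (a,e,i,o,u): 3
Consonants: 4
Ratio = 3/4
= 0.75


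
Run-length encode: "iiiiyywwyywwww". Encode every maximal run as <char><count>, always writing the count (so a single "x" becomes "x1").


String: "iiiiyywwyywwww"
Scanning for consecutive runs:
  'i' x 4
  'y' x 2
  'w' x 2
  'y' x 2
  'w' x 4
RLE = "i4y2w2y2w4"


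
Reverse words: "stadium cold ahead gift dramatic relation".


Original: "stadium cold ahead gift dramatic relation"
Words (1..n): stadium | cold | ahead | gift | dramatic | relation
Reversed (n..1): relation | dramatic | gift | ahead | cold | stadium
Result = "relation dramatic gift ahead cold stadium"


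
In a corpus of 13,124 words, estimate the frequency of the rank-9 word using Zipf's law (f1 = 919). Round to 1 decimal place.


Zipf's law: f(r) = f(1) / r
f(1) = 919
f(9) = 919 / 9
= 102.1 occurrences


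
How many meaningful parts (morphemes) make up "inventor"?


Word: "inventor"
Morphemes: invent / -or
Each morpheme carries meaning
= 2 morphemes


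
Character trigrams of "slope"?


Word: "slope" (length 5)
Number of trigrams = 5 - 3 + 1 = 3
  Position 0: "slo"
  Position 1: "lop"
  Position 2: "ope"
Trigrams = "slo", "lop", "ope"


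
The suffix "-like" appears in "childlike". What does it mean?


Suffix: -like
As in: childlike -> child + -like
Meaning = resembling


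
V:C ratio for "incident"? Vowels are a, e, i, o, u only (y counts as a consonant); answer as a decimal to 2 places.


Word: "incident"
Vowels (a,e,i,o,u): 3
Consonants: 5
Ratio = 3/5
= 0.60


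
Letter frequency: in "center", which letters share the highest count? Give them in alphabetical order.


Word: "center"
Letter counts:
  'c': 1
  'e': 2
  'n': 1
  'r': 1
  't': 1
Maximum count = 2
Most frequent = 'e' (2 times each)


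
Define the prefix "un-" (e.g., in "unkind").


Prefix: un-
Example: unkind (un- + kind)
Meaning = not / reverse


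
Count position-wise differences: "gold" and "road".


Comparing character by character (same length = 4):
  Pos 0: 'g' vs 'r' !=
  Pos 1: 'o' vs 'o' =
  Pos 2: 'l' vs 'a' !=
  Pos 3: 'd' vs 'd' =
Hamming distance = 2


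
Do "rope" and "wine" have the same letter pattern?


Pattern of "rope": [0, 1, 2, 3]
Pattern of "wine": [0, 1, 2, 3]
Patterns match
Same pattern = Yes


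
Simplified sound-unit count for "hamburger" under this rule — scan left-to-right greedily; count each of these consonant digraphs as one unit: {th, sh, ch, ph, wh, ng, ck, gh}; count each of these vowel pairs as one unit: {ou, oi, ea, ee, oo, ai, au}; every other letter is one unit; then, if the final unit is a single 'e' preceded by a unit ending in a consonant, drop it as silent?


Word: "hamburger" (9 letters)
Left-to-right scan:
  [1] 'h' (letter)
  [2] 'a' (letter)
  [3] 'm' (letter)
  [4] 'b' (letter)
  [5] 'u' (letter)
  [6] 'r' (letter)
  [7] 'g' (letter)
  [8] 'e' (letter)
  [9] 'r' (letter)
Units from scan: 9
Sound units = 9 units


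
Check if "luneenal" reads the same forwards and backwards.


Word: "luneenal"
Reversed: "laneenul"
Forward == Backward? luneenal != laneenul
Palindrome = No


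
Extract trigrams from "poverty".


Word: "poverty" (length 7)
Number of trigrams = 7 - 3 + 1 = 5
  Position 0: "pov"
  Position 1: "ove"
  Position 2: "ver"
  Position 3: "ert"
  Position 4: "rty"
Trigrams = "pov", "ove", "ver", "ert", "rty"


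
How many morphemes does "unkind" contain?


Word: "unkind"
Morphemes: un- + kind
Each morpheme carries meaning
= 2 morphemes


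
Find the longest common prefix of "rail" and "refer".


Word 1: "rail"
Word 2: "refer"
Comparing from start:
  Pos 0: 'r' == 'r'
  Pos 1: 'a' != 'e' (stop)
LCP = "r" (length 1)


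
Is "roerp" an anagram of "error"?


Word 1: "error" → sorted: eorrr
Word 2: "roerp" → sorted: eoprr
Same letters? eorrr != eoprr
Anagram = No


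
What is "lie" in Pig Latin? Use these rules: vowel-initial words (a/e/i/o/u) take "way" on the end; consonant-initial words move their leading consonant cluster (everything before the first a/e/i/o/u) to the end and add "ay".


Word: "lie"
Starts with consonant(s) → move to end, add 'ay'
Consonant cluster: "l"
Pig Latin = "ielay"


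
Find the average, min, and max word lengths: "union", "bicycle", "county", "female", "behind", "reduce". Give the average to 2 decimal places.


Lengths: "union"=5, "bicycle"=7, "county"=6, "female"=6, "behind"=6, "reduce"=6
Sum = 36, Count = 6
Average = 36/6 = 6.00
= avg=6.00, min=5, max=7


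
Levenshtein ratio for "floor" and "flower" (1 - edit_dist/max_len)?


Word 1: "floor" (length 5)
Word 2: "flower" (length 6)
One optimal edit sequence:
  1. keep 'f'
  2. keep 'l'
  3. keep 'o'
  4. insert 'w'  (+1)
  5. substitute 'o' -> 'e'  (+1)
  6. keep 'r'
Edit distance = 2
Max length = max(5, 6) = 6
Similarity = 1 - 2/6
= 0.6667


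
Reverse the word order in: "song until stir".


Original: "song until stir"
Words (1..n): song | until | stir
Reversed (n..1): stir | until | song
Result = "stir until song"


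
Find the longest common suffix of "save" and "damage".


Word 1: "save"
Word 2: "damage"
Comparing from end:
  Pos -1: 'e' == 'e'
  Pos -2: 'v' != 'g' (stop)
LCS = "e" (length 1)


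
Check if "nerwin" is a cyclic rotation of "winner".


Word: "winner", Candidate: "nerwin"
Method: check if candidate is substring of word+word
"winnerwinner" contains "nerwin"? Yes
Is rotation = Yes


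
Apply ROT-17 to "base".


Word: "base"
Shift: 17
Each letter → (letter + shift) mod 26:
  'b' (1) + 17 = 18 → 's'
  'a' (0) + 17 = 17 → 'r'
  's' (18) + 17 = 9 → 'j'
  'e' (4) + 17 = 21 → 'v'
Result = "srjv"


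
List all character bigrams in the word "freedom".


Word: "freedom" (length 7)
Number of bigrams = 7 - 2 + 1 = 6
  Position 0: "fr"
  Position 1: "re"
  Position 2: "ee"
  Position 3: "ed"
  Position 4: "do"
  Position 5: "om"
Bigrams = "fr", "re", "ee", "ed", "do", "om"


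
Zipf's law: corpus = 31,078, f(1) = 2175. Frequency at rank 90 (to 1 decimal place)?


Zipf's law: f(r) = f(1) / r
f(1) = 2175
f(90) = 2175 / 90
= 24.2 occurrences


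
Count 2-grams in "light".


Word: "light" (length 5)
Number of 2-grams = length - 2 + 1 = 5 - 2 + 1
= 4


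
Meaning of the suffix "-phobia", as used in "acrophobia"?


Suffix: -phobia
Example: acrophobia = acro- + -phobia
Meaning = fear of


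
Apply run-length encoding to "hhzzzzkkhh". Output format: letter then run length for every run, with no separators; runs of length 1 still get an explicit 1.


String: "hhzzzzkkhh"
Scanning for consecutive runs:
  'h' x 2
  'z' x 4
  'k' x 2
  'h' x 2
RLE = "h2z4k2h2"


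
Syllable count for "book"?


Word: "book"
Syllable breakdown: book
Counting: 1 part
= 1 syllable


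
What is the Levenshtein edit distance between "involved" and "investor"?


Word 1: "involved" (length 8)
Word 2: "investor" (length 8)
One optimal edit sequence (insert/delete/substitute each cost 1):
  1. keep 'i'
  2. keep 'n'
  3. keep 'v'
  4. substitute 'o' -> 'e'  (+1)
  5. substitute 'l' -> 's'  (+1)
  6. substitute 'v' -> 't'  (+1)
  7. substitute 'e' -> 'o'  (+1)
  8. substitute 'd' -> 'r'  (+1)
Total edit operations: 5
Edit distance = 5


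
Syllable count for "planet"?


Word: "planet"
Syllable breakdown: plan-et
Counting: 2 parts
= 2 syllables


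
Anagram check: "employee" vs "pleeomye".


Word 1: "employee" → sorted: eeelmopy
Word 2: "pleeomye" → sorted: eeelmopy
Same letters? eeelmopy == eeelmopy
Anagram = Yes


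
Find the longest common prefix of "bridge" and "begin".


Word 1: "bridge"
Word 2: "begin"
Comparing from start:
  Pos 0: 'b' == 'b'
  Pos 1: 'r' != 'e' (stop)
LCP = "b" (length 1)


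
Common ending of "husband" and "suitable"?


Word 1: "husband"
Word 2: "suitable"
Comparing from end:
  Pos -1: 'd' != 'e' (stop)
LCS = "" (length 0)


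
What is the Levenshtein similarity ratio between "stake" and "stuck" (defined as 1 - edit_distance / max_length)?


Word 1: "stake" (length 5)
Word 2: "stuck" (length 5)
One optimal edit sequence:
  1. keep 's'
  2. keep 't'
  3. substitute 'a' -> 'u'  (+1)
  4. substitute 'k' -> 'c'  (+1)
  5. substitute 'e' -> 'k'  (+1)
Edit distance = 3
Max length = max(5, 5) = 5
Similarity = 1 - 3/5
= 0.4000


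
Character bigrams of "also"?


Word: "also" (length 4)
Number of bigrams = 4 - 2 + 1 = 3
  Position 0: "al"
  Position 1: "ls"
  Position 2: "so"
Bigrams = "al", "ls", "so"


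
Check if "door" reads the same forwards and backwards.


Word: "door"
Reversed: "rood"
Forward == Backward? door != rood
Palindrome = No


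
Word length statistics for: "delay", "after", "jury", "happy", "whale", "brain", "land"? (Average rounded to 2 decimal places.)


Lengths: "delay"=5, "after"=5, "jury"=4, "happy"=5, "whale"=5, "brain"=5, "land"=4
Sum = 33, Count = 7
Average = 33/7 = 4.71
= avg=4.71, min=4, max=5


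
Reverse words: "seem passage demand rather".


Original: "seem passage demand rather"
Words (1..n): seem | passage | demand | rather
Reversed (n..1): rather | demand | passage | seem
Result = "rather demand passage seem"


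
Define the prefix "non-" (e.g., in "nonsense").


Prefix: non-
As in: nonsense -> non- + sense
Meaning = not


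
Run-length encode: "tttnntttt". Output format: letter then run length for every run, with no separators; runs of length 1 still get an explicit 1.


String: "tttnntttt"
Scanning for consecutive runs:
  't' x 3
  'n' x 2
  't' x 4
RLE = "t3n2t4"


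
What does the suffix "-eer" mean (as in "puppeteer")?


Suffix: -eer
Example: puppeteer = puppet + -eer
Meaning = one who is concerned with


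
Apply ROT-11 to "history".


Word: "history"
Shift: 11
Each letter → (letter + shift) mod 26:
  'h' (7) + 11 = 18 → 's'
  'i' (8) + 11 = 19 → 't'
  's' (18) + 11 = 3 → 'd'
  't' (19) + 11 = 4 → 'e'
  'o' (14) + 11 = 25 → 'z'
  'r' (17) + 11 = 2 → 'c'
  'y' (24) + 11 = 9 → 'j'
Result = "stdezcj"


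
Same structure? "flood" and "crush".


Pattern of "flood": [0, 1, 2, 2, 3]
Pattern of "crush": [0, 1, 2, 3, 4]
Patterns do not match
Same pattern = No


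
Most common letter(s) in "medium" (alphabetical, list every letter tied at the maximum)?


Word: "medium"
Letter counts:
  'd': 1
  'e': 1
  'i': 1
  'm': 2
  'u': 1
Maximum count = 2
Most frequent = 'm' (2 times each)


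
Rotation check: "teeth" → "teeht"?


Word: "teeth", Candidate: "teeht"
Method: check if candidate is substring of word+word
"teethteeth" contains "teeht"? No
Is rotation = No


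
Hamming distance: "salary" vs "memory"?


Comparing character by character (same length = 6):
  Pos 0: 's' vs 'm' !=
  Pos 1: 'a' vs 'e' !=
  Pos 2: 'l' vs 'm' !=
  Pos 3: 'a' vs 'o' !=
  Pos 4: 'r' vs 'r' =
  Pos 5: 'y' vs 'y' =
Hamming distance = 4


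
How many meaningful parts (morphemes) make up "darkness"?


Word: "darkness"
Morphemes: dark | -ness
Each morpheme carries meaning
= 2 morphemes


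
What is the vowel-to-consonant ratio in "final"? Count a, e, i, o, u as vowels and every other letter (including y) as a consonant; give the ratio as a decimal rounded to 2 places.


Word: "final"
Vowels (a,e,i,o,u): 2
Consonants: 3
Ratio = 2/3
= 0.67


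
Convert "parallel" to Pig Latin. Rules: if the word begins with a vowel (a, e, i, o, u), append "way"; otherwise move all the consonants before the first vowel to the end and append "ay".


Word: "parallel"
Starts with consonant(s) → move to end, add 'ay'
Consonant cluster: "p"
Pig Latin = "arallelpay"


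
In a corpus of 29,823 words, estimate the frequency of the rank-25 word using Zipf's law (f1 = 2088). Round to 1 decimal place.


Zipf's law: f(r) = f(1) / r
f(1) = 2088
f(25) = 2088 / 25
= 83.5 occurrences


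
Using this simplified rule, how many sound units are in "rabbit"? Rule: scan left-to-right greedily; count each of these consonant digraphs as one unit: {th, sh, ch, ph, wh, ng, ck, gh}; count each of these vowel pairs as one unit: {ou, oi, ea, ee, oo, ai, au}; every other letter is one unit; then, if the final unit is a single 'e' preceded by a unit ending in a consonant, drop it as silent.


Word: "rabbit" (6 letters)
Left-to-right scan:
  1. 'r' (letter)
  2. 'a' (letter)
  3. 'b' (letter)
  4. 'b' (letter)
  5. 'i' (letter)
  6. 't' (letter)
Units from scan: 6
Sound units = 6 units


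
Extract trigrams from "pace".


Word: "pace" (length 4)
Number of trigrams = 4 - 3 + 1 = 2
  Position 0: "pac"
  Position 1: "ace"
Trigrams = "pac", "ace"


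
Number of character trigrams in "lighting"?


Word: "lighting" (length 8)
Number of 3-grams = length - 3 + 1 = 8 - 3 + 1
= 6


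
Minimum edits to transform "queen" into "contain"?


Word 1: "queen" (length 5)
Word 2: "contain" (length 7)
One optimal edit sequence (insert/delete/substitute each cost 1):
  1. insert 'c'  (+1)
  2. insert 'o'  (+1)
  3. substitute 'q' -> 'n'  (+1)
  4. substitute 'u' -> 't'  (+1)
  5. substitute 'e' -> 'a'  (+1)
  6. substitute 'e' -> 'i'  (+1)
  7. keep 'n'
Total edit operations: 6
Edit distance = 6


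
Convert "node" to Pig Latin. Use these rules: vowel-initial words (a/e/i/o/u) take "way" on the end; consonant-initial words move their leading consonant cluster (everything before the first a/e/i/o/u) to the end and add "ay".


Word: "node"
Starts with consonant(s) → move to end, add 'ay'
Consonant cluster: "n"
Pig Latin = "odenay"


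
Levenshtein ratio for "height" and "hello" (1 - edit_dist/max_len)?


Word 1: "height" (length 6)
Word 2: "hello" (length 5)
One optimal edit sequence:
  1. keep 'h'
  2. keep 'e'
  3. delete 'i'  (+1)
  4. substitute 'g' -> 'l'  (+1)
  5. substitute 'h' -> 'l'  (+1)
  6. substitute 't' -> 'o'  (+1)
Edit distance = 4
Max length = max(6, 5) = 6
Similarity = 1 - 4/6
= 0.3333


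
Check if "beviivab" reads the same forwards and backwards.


Word: "beviivab"
Reversed: "baviiveb"
Forward == Backward? beviivab != baviiveb
Palindrome = No


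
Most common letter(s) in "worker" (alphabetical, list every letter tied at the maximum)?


Word: "worker"
Letter counts:
  'e': 1
  'k': 1
  'o': 1
  'r': 2
  'w': 1
Maximum count = 2
Most frequent = 'r' (2 times each)


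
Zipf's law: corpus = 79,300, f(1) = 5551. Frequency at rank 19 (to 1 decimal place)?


Zipf's law: f(r) = f(1) / r
f(1) = 5551
f(19) = 5551 / 19
= 292.2 occurrences


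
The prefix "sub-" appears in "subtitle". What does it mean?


Prefix: sub-
Example: subtitle (sub- + title)
Meaning = under / below


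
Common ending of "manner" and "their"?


Word 1: "manner"
Word 2: "their"
Comparing from end:
  Pos -1: 'r' == 'r'
  Pos -2: 'e' != 'i' (stop)
LCS = "r" (length 1)


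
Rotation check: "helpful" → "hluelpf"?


Word: "helpful", Candidate: "hluelpf"
Method: check if candidate is substring of word+word
"helpfulhelpful" contains "hluelpf"? No
Is rotation = No


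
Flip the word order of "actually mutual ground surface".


Original: "actually mutual ground surface"
Words (1..n): actually | mutual | ground | surface
Reversed (n..1): surface | ground | mutual | actually
Result = "surface ground mutual actually"


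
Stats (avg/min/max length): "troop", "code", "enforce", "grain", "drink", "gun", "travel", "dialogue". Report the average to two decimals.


Lengths: "troop"=5, "code"=4, "enforce"=7, "grain"=5, "drink"=5, "gun"=3, "travel"=6, "dialogue"=8
Sum = 43, Count = 8
Average = 43/8 = 5.38
= avg=5.38, min=3, max=8


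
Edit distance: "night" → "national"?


Word 1: "night" (length 5)
Word 2: "national" (length 8)
One optimal edit sequence (insert/delete/substitute each cost 1):
  1. keep 'n'
  2. insert 'a'  (+1)
  3. insert 't'  (+1)
  4. keep 'i'
  5. insert 'o'  (+1)
  6. substitute 'g' -> 'n'  (+1)
  7. substitute 'h' -> 'a'  (+1)
  8. substitute 't' -> 'l'  (+1)
Total edit operations: 6
Edit distance = 6


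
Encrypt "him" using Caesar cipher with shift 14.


Word: "him"
Shift: 14
Each letter → (letter + shift) mod 26:
  'h' (7) + 14 = 21 → 'v'
  'i' (8) + 14 = 22 → 'w'
  'm' (12) + 14 = 0 → 'a'
Result = "vwa"


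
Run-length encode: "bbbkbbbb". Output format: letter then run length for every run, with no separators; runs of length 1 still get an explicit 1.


String: "bbbkbbbb"
Scanning for consecutive runs:
  'b' x 3
  'k' x 1
  'b' x 4
RLE = "b3k1b4"


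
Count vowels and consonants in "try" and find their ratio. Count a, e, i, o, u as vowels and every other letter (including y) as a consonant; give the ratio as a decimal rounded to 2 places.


Word: "try"
Vowels (a,e,i,o,u): 0
Consonants: 3
Ratio = 0/3
= 0.00


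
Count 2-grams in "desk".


Word: "desk" (length 4)
Number of 2-grams = length - 2 + 1 = 4 - 2 + 1
= 3


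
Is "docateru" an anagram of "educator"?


Word 1: "educator" → sorted: acdeortu
Word 2: "docateru" → sorted: acdeortu
Same letters? acdeortu == acdeortu
Anagram = Yes


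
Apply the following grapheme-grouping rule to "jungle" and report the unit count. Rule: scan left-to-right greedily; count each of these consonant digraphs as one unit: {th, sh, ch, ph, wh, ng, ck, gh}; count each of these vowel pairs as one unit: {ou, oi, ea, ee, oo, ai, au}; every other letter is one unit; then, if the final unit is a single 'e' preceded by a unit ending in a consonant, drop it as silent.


Word: "jungle" (6 letters)
Left-to-right scan:
  1. 'j' (letter)
  2. 'u' (letter)
  3. 'ng' (digraph)
  4. 'l' (letter)
  5. 'e' (letter)
Units from scan: 5
Final unit is 'e' after a consonant -> drop as silent (-1)
Sound units = 4 units


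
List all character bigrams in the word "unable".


Word: "unable" (length 6)
Number of bigrams = 6 - 2 + 1 = 5
  Position 0: "un"
  Position 1: "na"
  Position 2: "ab"
  Position 3: "bl"
  Position 4: "le"
Bigrams = "un", "na", "ab", "bl", "le"


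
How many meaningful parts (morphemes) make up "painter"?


Word: "painter"
Morphemes: paint | -er
Each morpheme carries meaning
= 2 morphemes


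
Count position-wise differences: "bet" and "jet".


Comparing character by character (same length = 3):
  Pos 0: 'b' vs 'j' !=
  Pos 1: 'e' vs 'e' =
  Pos 2: 't' vs 't' =
Hamming distance = 1


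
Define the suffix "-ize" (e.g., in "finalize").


Suffix: -ize
As in: finalize -> final + -ize
Meaning = to make


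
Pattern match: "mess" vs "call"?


Pattern of "mess": [0, 1, 2, 2]
Pattern of "call": [0, 1, 2, 2]
Patterns match
Same pattern = Yes


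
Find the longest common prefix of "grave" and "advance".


Word 1: "grave"
Word 2: "advance"
Comparing from start:
  Pos 0: 'g' != 'a' (stop)
LCP = "" (length 0)


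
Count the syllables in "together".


Word: "together"
Syllable breakdown: to / geth / er
Counting: 3 parts
= 3 syllables


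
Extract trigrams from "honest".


Word: "honest" (length 6)
Number of trigrams = 6 - 3 + 1 = 4
  Position 0: "hon"
  Position 1: "one"
  Position 2: "nes"
  Position 3: "est"
Trigrams = "hon", "one", "nes", "est"


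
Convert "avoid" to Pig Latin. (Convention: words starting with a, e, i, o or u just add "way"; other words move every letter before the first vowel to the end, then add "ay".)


Word: "avoid"
Starts with vowel → add 'way'
Pig Latin = "avoidway"


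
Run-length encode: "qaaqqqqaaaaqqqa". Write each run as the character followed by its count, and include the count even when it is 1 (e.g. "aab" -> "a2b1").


String: "qaaqqqqaaaaqqqa"
Scanning for consecutive runs:
  'q' x 1
  'a' x 2
  'q' x 4
  'a' x 4
  'q' x 3
  'a' x 1
RLE = "q1a2q4a4q3a1"


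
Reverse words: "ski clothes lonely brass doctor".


Original: "ski clothes lonely brass doctor"
Words (1..n): ski | clothes | lonely | brass | doctor
Reversed (n..1): doctor | brass | lonely | clothes | ski
Result = "doctor brass lonely clothes ski"


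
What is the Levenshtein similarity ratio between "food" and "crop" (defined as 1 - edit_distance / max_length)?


Word 1: "food" (length 4)
Word 2: "crop" (length 4)
One optimal edit sequence:
  1. substitute 'f' -> 'c'  (+1)
  2. substitute 'o' -> 'r'  (+1)
  3. keep 'o'
  4. substitute 'd' -> 'p'  (+1)
Edit distance = 3
Max length = max(4, 4) = 4
Similarity = 1 - 3/4
= 0.2500


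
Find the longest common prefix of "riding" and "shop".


Word 1: "riding"
Word 2: "shop"
Comparing from start:
  Pos 0: 'r' != 's' (stop)
LCP = "" (length 0)


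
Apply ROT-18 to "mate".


Word: "mate"
Shift: 18
Each letter → (letter + shift) mod 26:
  'm' (12) + 18 = 4 → 'e'
  'a' (0) + 18 = 18 → 's'
  't' (19) + 18 = 11 → 'l'
  'e' (4) + 18 = 22 → 'w'
Result = "eslw"


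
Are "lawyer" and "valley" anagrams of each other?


Word 1: "lawyer" → sorted: aelrwy
Word 2: "valley" → sorted: aellvy
Same letters? aelrwy != aellvy
Anagram = No


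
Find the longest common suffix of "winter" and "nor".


Word 1: "winter"
Word 2: "nor"
Comparing from end:
  Pos -1: 'r' == 'r'
  Pos -2: 'e' != 'o' (stop)
LCS = "r" (length 1)


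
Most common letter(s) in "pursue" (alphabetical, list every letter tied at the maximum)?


Word: "pursue"
Letter counts:
  'e': 1
  'p': 1
  'r': 1
  's': 1
  'u': 2
Maximum count = 2
Most frequent = 'u' (2 times each)


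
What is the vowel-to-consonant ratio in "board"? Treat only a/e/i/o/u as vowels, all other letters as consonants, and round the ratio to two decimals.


Word: "board"
Vowels (a,e,i,o,u): 2
Consonants: 3
Ratio = 2/3
= 0.67


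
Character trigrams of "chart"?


Word: "chart" (length 5)
Number of trigrams = 5 - 3 + 1 = 3
  Position 0: "cha"
  Position 1: "har"
  Position 2: "art"
Trigrams = "cha", "har", "art"


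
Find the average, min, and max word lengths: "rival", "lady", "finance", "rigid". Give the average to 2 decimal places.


Lengths: "rival"=5, "lady"=4, "finance"=7, "rigid"=5
Sum = 21, Count = 4
Average = 21/4 = 5.25
= avg=5.25, min=4, max=7


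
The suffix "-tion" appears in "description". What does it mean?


Suffix: -tion
Example: description (describe + -tion, with a spelling change)
Meaning = act or process


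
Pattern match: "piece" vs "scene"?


Pattern of "piece": [0, 1, 2, 3, 2]
Pattern of "scene": [0, 1, 2, 3, 2]
Patterns match
Same pattern = Yes


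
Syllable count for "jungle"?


Word: "jungle"
Syllable breakdown: jun-gle
Counting: 2 parts
= 2 syllables


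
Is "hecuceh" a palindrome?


Word: "hecuceh"
Reversed: "hecuceh"
Forward == Backward? hecuceh == hecuceh
Palindrome = Yes


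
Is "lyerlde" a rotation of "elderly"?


Word: "elderly", Candidate: "lyerlde"
Method: check if candidate is substring of word+word
"elderlyelderly" contains "lyerlde"? No
Is rotation = No


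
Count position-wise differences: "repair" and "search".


Comparing character by character (same length = 6):
  Pos 0: 'r' vs 's' !=
  Pos 1: 'e' vs 'e' =
  Pos 2: 'p' vs 'a' !=
  Pos 3: 'a' vs 'r' !=
  Pos 4: 'i' vs 'c' !=
  Pos 5: 'r' vs 'h' !=
Hamming distance = 5


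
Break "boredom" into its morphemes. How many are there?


Word: "boredom"
Morphemes: bore / -dom
Each morpheme carries meaning
= 2 morphemes


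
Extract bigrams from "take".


Word: "take" (length 4)
Number of bigrams = 4 - 2 + 1 = 3
  Position 0: "ta"
  Position 1: "ak"
  Position 2: "ke"
Bigrams = "ta", "ak", "ke"
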